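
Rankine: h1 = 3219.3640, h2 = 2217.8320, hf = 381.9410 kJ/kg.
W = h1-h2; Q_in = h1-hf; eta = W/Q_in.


W = 1001.5320 kJ/kg
Q_in = 2837.4230 kJ/kg
eta = 0.3530 = 35.2972%

eta = 35.2972%


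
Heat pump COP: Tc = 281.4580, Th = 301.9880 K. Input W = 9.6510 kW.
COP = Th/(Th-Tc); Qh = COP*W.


COP = 301.9880 / 20.5300 = 14.7096
Qh = 14.7096 * 9.6510 = 141.9623 kW

COP = 14.7096, Qh = 141.9623 kW


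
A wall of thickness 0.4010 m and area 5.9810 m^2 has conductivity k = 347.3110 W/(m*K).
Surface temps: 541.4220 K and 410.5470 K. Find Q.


dT = 130.8750 K
Q = 347.3110 * 5.9810 * 130.8750 / 0.4010 = 677960.9240 W

677960.9240 W


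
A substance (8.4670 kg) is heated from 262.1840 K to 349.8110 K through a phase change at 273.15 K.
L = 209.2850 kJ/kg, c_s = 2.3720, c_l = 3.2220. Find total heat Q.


Q1 (sensible, solid) = 8.4670 * 2.3720 * 10.9660 = 220.2381 kJ
Q2 (latent) = 8.4670 * 209.2850 = 1772.0161 kJ
Q3 (sensible, liquid) = 8.4670 * 3.2220 * 76.6610 = 2091.3637 kJ
Q_total = 4083.6180 kJ

4083.6180 kJ


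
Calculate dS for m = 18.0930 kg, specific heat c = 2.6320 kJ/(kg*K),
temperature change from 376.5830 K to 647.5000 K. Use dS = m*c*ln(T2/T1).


T2/T1 = 1.7194
ln(T2/T1) = 0.5420
dS = 18.0930 * 2.6320 * 0.5420 = 25.8095 kJ/K

25.8095 kJ/K


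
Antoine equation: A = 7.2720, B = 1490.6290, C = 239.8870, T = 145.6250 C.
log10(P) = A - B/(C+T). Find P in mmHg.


C+T = 385.5120
B/(C+T) = 3.8666
log10(P) = 7.2720 - 3.8666 = 3.4054
P = 10^3.4054 = 2543.1880 mmHg

2543.1880 mmHg


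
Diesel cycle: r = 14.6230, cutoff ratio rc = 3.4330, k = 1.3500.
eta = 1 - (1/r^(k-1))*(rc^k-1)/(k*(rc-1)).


r^(k-1) = 2.5572
rc^k = 5.2864
eta = 0.4897 = 48.9667%

48.9667%


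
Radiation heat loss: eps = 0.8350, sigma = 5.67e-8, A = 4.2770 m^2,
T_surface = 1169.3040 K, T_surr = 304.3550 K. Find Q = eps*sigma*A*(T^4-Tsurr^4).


T^4 = 1.8694e+12
Tsurr^4 = 8.5807e+09
Q = 0.8350 * 5.67e-8 * 4.2770 * 1.8609e+12 = 376808.3590 W

376808.3590 W


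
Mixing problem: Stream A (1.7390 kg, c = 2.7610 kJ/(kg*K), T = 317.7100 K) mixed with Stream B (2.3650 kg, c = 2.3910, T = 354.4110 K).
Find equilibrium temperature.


num = 3529.5393
den = 10.4561
Tf = 337.5581 K

337.5581 K


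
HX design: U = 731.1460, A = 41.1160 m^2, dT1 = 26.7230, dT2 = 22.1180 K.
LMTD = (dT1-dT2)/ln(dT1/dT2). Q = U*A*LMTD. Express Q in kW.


LMTD = 24.3480 K
Q = 731.1460 * 41.1160 * 24.3480 = 731943.5832 W = 731.9436 kW

731.9436 kW


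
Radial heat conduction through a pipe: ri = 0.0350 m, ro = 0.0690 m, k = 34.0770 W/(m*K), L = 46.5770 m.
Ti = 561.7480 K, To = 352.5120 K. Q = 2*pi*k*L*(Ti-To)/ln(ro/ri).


dT = 209.2360 K
ln(ro/ri) = 0.6788
Q = 2*pi*34.0770*46.5770*209.2360 / 0.6788 = 3074212.6065 W

3074212.6065 W


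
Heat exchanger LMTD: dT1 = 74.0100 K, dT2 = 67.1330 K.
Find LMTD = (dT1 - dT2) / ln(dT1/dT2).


dT1/dT2 = 1.1024
ln(dT1/dT2) = 0.0975
LMTD = 6.8770 / 0.0975 = 70.5156 K

70.5156 K


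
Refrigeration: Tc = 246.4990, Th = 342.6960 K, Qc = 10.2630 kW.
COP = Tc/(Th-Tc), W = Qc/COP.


COP = 246.4990 / 96.1970 = 2.5624
W = 10.2630 / 2.5624 = 4.0052 kW

COP = 2.5624, W = 4.0052 kW


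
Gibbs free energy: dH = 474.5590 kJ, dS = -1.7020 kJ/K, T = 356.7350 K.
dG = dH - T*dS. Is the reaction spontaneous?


T*dS = 356.7350 * -1.7020 = -607.1630 kJ
dG = 474.5590 + 607.1630 = 1081.7220 kJ (non-spontaneous)

dG = 1081.7220 kJ, non-spontaneous


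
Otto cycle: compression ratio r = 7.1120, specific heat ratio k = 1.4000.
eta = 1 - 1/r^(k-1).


r^(k-1) = 2.1918
eta = 1 - 1/2.1918 = 0.5437 = 54.3750%

54.3750%


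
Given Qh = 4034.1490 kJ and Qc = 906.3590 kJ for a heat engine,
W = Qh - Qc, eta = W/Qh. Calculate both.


W = 4034.1490 - 906.3590 = 3127.7900 kJ
eta = 3127.7900 / 4034.1490 = 0.7753 = 77.5328%

W = 3127.7900 kJ, eta = 77.5328%


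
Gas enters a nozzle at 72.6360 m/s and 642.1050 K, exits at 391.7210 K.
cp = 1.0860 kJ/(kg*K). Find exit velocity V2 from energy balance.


dT = 250.3840 K
2*cp*1000*dT = 543834.0480
V1^2 = 5275.9885
V2 = sqrt(549110.0365) = 741.0196 m/s

741.0196 m/s


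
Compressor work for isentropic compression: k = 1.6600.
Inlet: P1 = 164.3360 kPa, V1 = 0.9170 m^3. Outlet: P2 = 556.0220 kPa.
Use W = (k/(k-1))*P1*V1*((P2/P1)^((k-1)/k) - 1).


(k-1)/k = 0.3976
(P2/P1)^exp = 1.6236
W = 2.5152 * 164.3360 * 0.9170 * (1.6236 - 1) = 236.3436 kJ

236.3436 kJ


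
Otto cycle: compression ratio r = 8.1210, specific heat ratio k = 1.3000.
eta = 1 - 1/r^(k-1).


r^(k-1) = 1.8745
eta = 1 - 1/1.8745 = 0.4665 = 46.6521%

46.6521%


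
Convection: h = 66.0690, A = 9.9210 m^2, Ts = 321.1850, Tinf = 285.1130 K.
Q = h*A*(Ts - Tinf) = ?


dT = 36.0720 K
Q = 66.0690 * 9.9210 * 36.0720 = 23644.1336 W

23644.1336 W


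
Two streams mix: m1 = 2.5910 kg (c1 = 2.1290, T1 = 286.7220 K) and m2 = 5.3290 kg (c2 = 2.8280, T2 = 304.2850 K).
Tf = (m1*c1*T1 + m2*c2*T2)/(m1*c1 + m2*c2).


num = 6167.3274
den = 20.5867
Tf = 299.5790 K

299.5790 K


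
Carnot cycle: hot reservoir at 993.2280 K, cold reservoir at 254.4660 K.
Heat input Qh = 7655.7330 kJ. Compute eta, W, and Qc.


eta = 1 - 254.4660/993.2280 = 0.7438
W = 0.7438 * 7655.7330 = 5694.3266 kJ
Qc = 7655.7330 - 5694.3266 = 1961.4064 kJ

eta = 74.3799%, W = 5694.3266 kJ, Qc = 1961.4064 kJ


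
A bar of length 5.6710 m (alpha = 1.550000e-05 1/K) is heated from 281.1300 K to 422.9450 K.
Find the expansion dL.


dT = 141.8150 K
dL = 1.550000e-05 * 5.6710 * 141.8150 = 0.012466 m
L_final = 5.683466 m

dL = 0.012466 m


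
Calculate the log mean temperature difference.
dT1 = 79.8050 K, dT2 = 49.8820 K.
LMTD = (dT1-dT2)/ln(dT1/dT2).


dT1/dT2 = 1.5999
ln(dT1/dT2) = 0.4699
LMTD = 29.9230 / 0.4699 = 63.6760 K

63.6760 K


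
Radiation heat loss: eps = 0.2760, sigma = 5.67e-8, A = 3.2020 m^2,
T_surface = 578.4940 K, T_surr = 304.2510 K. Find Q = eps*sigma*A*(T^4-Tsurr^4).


T^4 = 1.1199e+11
Tsurr^4 = 8.5690e+09
Q = 0.2760 * 5.67e-8 * 3.2020 * 1.0343e+11 = 5182.5071 W

5182.5071 W


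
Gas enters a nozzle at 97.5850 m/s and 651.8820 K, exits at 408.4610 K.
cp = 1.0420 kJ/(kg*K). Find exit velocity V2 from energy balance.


dT = 243.4210 K
2*cp*1000*dT = 507289.3640
V1^2 = 9522.8322
V2 = sqrt(516812.1962) = 718.8965 m/s

718.8965 m/s


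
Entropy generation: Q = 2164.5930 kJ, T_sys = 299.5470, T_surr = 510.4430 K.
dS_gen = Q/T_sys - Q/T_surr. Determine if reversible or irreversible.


dS_sys = 2164.5930/299.5470 = 7.2262 kJ/K
dS_surr = -2164.5930/510.4430 = -4.2406 kJ/K
dS_gen = 7.2262 - 4.2406 = 2.9856 kJ/K (irreversible)

dS_gen = 2.9856 kJ/K, irreversible


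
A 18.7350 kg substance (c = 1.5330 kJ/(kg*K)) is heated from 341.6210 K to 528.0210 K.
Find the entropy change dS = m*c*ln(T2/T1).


T2/T1 = 1.5456
ln(T2/T1) = 0.4354
dS = 18.7350 * 1.5330 * 0.4354 = 12.5060 kJ/K

12.5060 kJ/K


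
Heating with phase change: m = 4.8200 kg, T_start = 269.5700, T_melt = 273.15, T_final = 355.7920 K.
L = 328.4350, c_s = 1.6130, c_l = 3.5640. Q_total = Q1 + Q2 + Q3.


Q1 (sensible, solid) = 4.8200 * 1.6130 * 3.5800 = 27.8333 kJ
Q2 (latent) = 4.8200 * 328.4350 = 1583.0567 kJ
Q3 (sensible, liquid) = 4.8200 * 3.5640 * 82.6420 = 1419.6639 kJ
Q_total = 3030.5539 kJ

3030.5539 kJ


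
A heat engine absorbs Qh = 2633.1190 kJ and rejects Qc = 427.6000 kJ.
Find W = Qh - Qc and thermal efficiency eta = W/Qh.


W = 2633.1190 - 427.6000 = 2205.5190 kJ
eta = 2205.5190 / 2633.1190 = 0.8376 = 83.7607%

W = 2205.5190 kJ, eta = 83.7607%


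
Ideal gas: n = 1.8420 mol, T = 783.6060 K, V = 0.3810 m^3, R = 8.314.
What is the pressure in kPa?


P = nRT/V = 1.8420 * 8.314 * 783.6060 / 0.3810
= 12000.4463 / 0.3810 = 31497.2344 Pa = 31.4972 kPa

31.4972 kPa


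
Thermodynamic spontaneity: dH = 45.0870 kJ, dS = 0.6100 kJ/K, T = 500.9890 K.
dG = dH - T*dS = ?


T*dS = 500.9890 * 0.6100 = 305.6033 kJ
dG = 45.0870 - 305.6033 = -260.5163 kJ (spontaneous)

dG = -260.5163 kJ, spontaneous


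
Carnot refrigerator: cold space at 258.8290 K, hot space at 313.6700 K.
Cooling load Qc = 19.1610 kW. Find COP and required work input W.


COP = 258.8290 / 54.8410 = 4.7196
W = 19.1610 / 4.7196 = 4.0599 kW

COP = 4.7196, W = 4.0599 kW


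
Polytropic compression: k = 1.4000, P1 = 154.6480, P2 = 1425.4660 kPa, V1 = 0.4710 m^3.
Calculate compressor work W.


(k-1)/k = 0.2857
(P2/P1)^exp = 1.8863
W = 3.5000 * 154.6480 * 0.4710 * (1.8863 - 1) = 225.9429 kJ

225.9429 kJ


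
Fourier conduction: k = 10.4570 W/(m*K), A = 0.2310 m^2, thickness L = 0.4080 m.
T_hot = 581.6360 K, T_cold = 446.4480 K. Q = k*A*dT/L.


dT = 135.1880 K
Q = 10.4570 * 0.2310 * 135.1880 / 0.4080 = 800.3815 W

800.3815 W


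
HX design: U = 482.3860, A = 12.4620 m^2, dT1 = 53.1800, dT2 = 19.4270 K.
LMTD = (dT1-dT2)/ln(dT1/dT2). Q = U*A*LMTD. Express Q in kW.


LMTD = 33.5178 K
Q = 482.3860 * 12.4620 * 33.5178 = 201491.7910 W = 201.4918 kW

201.4918 kW


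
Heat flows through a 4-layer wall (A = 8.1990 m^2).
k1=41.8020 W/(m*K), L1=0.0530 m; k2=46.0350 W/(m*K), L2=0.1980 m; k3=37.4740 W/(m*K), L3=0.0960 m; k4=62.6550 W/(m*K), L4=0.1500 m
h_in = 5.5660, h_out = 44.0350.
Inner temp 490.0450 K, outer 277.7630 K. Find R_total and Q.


R_conv_in = 1/(5.5660*8.1990) = 0.0219
R_1 = 0.0530/(41.8020*8.1990) = 0.0002
R_2 = 0.1980/(46.0350*8.1990) = 0.0005
R_3 = 0.0960/(37.4740*8.1990) = 0.0003
R_4 = 0.1500/(62.6550*8.1990) = 0.0003
R_conv_out = 1/(44.0350*8.1990) = 0.0028
R_total = 0.0260 K/W
Q = 212.2820 / 0.0260 = 8175.3446 W

R_total = 0.0260 K/W, Q = 8175.3446 W


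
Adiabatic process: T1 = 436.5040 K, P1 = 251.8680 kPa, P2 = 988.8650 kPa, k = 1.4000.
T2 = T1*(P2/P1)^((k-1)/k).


(k-1)/k = 0.2857
(P2/P1)^exp = 1.4781
T2 = 436.5040 * 1.4781 = 645.1968 K

645.1968 K


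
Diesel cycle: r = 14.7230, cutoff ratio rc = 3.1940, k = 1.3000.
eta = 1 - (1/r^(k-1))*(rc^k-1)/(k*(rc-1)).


r^(k-1) = 2.2408
rc^k = 4.5252
eta = 0.4484 = 44.8428%

44.8428%


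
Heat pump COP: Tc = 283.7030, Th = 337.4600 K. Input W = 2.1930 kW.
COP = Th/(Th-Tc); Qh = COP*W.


COP = 337.4600 / 53.7570 = 6.2775
Qh = 6.2775 * 2.1930 = 13.7666 kW

COP = 6.2775, Qh = 13.7666 kW


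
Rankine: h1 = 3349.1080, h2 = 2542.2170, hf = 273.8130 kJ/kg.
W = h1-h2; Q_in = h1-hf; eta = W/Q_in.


W = 806.8910 kJ/kg
Q_in = 3075.2950 kJ/kg
eta = 0.2624 = 26.2378%

eta = 26.2378%


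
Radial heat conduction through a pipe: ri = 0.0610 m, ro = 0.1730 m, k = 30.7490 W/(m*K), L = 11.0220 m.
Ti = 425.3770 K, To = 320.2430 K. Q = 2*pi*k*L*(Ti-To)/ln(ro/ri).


dT = 105.1340 K
ln(ro/ri) = 1.0424
Q = 2*pi*30.7490*11.0220*105.1340 / 1.0424 = 214769.5317 W

214769.5317 W


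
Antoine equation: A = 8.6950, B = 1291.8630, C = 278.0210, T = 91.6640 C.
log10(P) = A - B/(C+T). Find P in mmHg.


C+T = 369.6850
B/(C+T) = 3.4945
log10(P) = 8.6950 - 3.4945 = 5.2005
P = 10^5.2005 = 158673.1100 mmHg

158673.1100 mmHg


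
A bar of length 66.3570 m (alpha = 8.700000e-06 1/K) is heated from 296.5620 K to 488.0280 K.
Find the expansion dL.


dT = 191.4660 K
dL = 8.700000e-06 * 66.3570 * 191.4660 = 0.110534 m
L_final = 66.467534 m

dL = 0.110534 m


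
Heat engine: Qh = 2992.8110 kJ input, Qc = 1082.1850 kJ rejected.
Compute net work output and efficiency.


W = 2992.8110 - 1082.1850 = 1910.6260 kJ
eta = 1910.6260 / 2992.8110 = 0.6384 = 63.8405%

W = 1910.6260 kJ, eta = 63.8405%


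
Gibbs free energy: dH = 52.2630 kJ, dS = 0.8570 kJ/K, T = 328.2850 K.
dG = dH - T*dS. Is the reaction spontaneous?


T*dS = 328.2850 * 0.8570 = 281.3402 kJ
dG = 52.2630 - 281.3402 = -229.0772 kJ (spontaneous)

dG = -229.0772 kJ, spontaneous


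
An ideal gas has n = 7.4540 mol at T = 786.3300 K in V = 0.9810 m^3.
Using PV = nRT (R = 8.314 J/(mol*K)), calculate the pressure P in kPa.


P = nRT/V = 7.4540 * 8.314 * 786.3300 / 0.9810
= 48730.8800 / 0.9810 = 49674.6992 Pa = 49.6747 kPa

49.6747 kPa


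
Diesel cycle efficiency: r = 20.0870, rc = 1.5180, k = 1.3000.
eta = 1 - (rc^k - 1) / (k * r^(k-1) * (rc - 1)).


r^(k-1) = 2.4597
rc^k = 1.7205
eta = 0.5650 = 56.5006%

56.5006%


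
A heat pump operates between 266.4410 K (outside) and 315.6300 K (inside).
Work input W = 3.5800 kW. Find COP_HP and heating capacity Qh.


COP = 315.6300 / 49.1890 = 6.4167
Qh = 6.4167 * 3.5800 = 22.9717 kW

COP = 6.4167, Qh = 22.9717 kW


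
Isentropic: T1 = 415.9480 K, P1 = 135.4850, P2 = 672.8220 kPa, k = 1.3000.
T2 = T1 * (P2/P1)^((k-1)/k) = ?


(k-1)/k = 0.2308
(P2/P1)^exp = 1.4475
T2 = 415.9480 * 1.4475 = 602.0832 K

602.0832 K


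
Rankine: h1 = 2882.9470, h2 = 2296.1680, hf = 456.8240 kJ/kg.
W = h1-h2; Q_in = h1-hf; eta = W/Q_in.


W = 586.7790 kJ/kg
Q_in = 2426.1230 kJ/kg
eta = 0.2419 = 24.1859%

eta = 24.1859%


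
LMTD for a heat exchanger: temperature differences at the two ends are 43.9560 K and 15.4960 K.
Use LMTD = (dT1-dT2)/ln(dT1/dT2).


dT1/dT2 = 2.8366
ln(dT1/dT2) = 1.0426
LMTD = 28.4600 / 1.0426 = 27.2970 K

27.2970 K


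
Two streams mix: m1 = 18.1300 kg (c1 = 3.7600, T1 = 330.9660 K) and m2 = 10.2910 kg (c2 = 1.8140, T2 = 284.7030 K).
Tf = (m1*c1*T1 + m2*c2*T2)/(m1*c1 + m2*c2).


num = 27876.3548
den = 86.8367
Tf = 321.0205 K

321.0205 K


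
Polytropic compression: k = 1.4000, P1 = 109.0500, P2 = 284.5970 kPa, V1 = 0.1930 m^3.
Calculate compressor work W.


(k-1)/k = 0.2857
(P2/P1)^exp = 1.3153
W = 3.5000 * 109.0500 * 0.1930 * (1.3153 - 1) = 23.2272 kJ

23.2272 kJ


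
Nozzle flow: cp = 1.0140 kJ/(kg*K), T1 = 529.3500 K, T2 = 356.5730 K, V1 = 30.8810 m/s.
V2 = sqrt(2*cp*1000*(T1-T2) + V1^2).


dT = 172.7770 K
2*cp*1000*dT = 350391.7560
V1^2 = 953.6362
V2 = sqrt(351345.3922) = 592.7440 m/s

592.7440 m/s


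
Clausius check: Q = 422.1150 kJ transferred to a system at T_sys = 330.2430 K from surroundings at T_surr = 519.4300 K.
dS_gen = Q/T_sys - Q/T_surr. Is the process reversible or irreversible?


dS_sys = 422.1150/330.2430 = 1.2782 kJ/K
dS_surr = -422.1150/519.4300 = -0.8127 kJ/K
dS_gen = 1.2782 - 0.8127 = 0.4655 kJ/K (irreversible)

dS_gen = 0.4655 kJ/K, irreversible


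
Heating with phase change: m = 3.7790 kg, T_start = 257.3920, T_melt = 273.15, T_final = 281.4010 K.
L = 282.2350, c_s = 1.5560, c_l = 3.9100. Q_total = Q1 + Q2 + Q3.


Q1 (sensible, solid) = 3.7790 * 1.5560 * 15.7580 = 92.6590 kJ
Q2 (latent) = 3.7790 * 282.2350 = 1066.5661 kJ
Q3 (sensible, liquid) = 3.7790 * 3.9100 * 8.2510 = 121.9159 kJ
Q_total = 1281.1409 kJ

1281.1409 kJ


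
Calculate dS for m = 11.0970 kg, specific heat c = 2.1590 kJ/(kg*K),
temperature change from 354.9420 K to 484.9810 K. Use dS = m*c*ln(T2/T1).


T2/T1 = 1.3664
ln(T2/T1) = 0.3122
dS = 11.0970 * 2.1590 * 0.3122 = 7.4787 kJ/K

7.4787 kJ/K


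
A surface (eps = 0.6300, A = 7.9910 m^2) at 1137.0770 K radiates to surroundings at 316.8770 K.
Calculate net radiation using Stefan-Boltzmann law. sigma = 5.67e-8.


T^4 = 1.6717e+12
Tsurr^4 = 1.0082e+10
Q = 0.6300 * 5.67e-8 * 7.9910 * 1.6616e+12 = 474304.2254 W

474304.2254 W


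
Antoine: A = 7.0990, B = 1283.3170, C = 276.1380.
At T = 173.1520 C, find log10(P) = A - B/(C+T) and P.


C+T = 449.2900
B/(C+T) = 2.8563
log10(P) = 7.0990 - 2.8563 = 4.2427
P = 10^4.2427 = 17485.4898 mmHg

17485.4898 mmHg


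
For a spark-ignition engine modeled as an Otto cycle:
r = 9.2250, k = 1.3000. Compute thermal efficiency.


r^(k-1) = 1.9476
eta = 1 - 1/1.9476 = 0.4865 = 48.6536%

48.6536%


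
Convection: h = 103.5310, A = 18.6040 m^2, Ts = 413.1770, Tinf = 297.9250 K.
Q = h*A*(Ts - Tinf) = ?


dT = 115.2520 K
Q = 103.5310 * 18.6040 * 115.2520 = 221985.8081 W

221985.8081 W


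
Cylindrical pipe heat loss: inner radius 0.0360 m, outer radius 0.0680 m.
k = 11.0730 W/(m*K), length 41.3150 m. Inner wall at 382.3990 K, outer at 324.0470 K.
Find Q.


dT = 58.3520 K
ln(ro/ri) = 0.6360
Q = 2*pi*11.0730*41.3150*58.3520 / 0.6360 = 263729.8128 W

263729.8128 W


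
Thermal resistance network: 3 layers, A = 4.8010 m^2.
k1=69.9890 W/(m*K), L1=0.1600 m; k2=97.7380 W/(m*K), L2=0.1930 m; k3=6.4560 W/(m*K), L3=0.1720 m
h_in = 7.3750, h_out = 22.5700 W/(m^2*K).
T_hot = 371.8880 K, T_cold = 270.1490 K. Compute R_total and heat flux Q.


R_conv_in = 1/(7.3750*4.8010) = 0.0282
R_1 = 0.1600/(69.9890*4.8010) = 0.0005
R_2 = 0.1930/(97.7380*4.8010) = 0.0004
R_3 = 0.1720/(6.4560*4.8010) = 0.0055
R_conv_out = 1/(22.5700*4.8010) = 0.0092
R_total = 0.0439 K/W
Q = 101.7390 / 0.0439 = 2317.0933 W

R_total = 0.0439 K/W, Q = 2317.0933 W


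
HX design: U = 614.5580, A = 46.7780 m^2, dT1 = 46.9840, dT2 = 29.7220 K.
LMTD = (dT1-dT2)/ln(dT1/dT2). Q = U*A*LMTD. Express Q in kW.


LMTD = 37.6966 K
Q = 614.5580 * 46.7780 * 37.6966 = 1083693.3291 W = 1083.6933 kW

1083.6933 kW


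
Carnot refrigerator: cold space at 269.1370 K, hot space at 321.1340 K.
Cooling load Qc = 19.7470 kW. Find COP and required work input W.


COP = 269.1370 / 51.9970 = 5.1760
W = 19.7470 / 5.1760 = 3.8151 kW

COP = 5.1760, W = 3.8151 kW


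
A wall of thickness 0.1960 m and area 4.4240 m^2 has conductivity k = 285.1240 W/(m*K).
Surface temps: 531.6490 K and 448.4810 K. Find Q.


dT = 83.1680 K
Q = 285.1240 * 4.4240 * 83.1680 / 0.1960 = 535240.6382 W

535240.6382 W


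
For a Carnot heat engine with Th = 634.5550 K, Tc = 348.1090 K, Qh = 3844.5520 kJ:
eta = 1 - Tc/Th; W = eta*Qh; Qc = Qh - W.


eta = 1 - 348.1090/634.5550 = 0.4514
W = 0.4514 * 3844.5520 = 1735.4785 kJ
Qc = 3844.5520 - 1735.4785 = 2109.0735 kJ

eta = 45.1412%, W = 1735.4785 kJ, Qc = 2109.0735 kJ


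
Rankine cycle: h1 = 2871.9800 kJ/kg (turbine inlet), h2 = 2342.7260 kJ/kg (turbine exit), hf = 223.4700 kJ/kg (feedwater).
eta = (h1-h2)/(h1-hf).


W = 529.2540 kJ/kg
Q_in = 2648.5100 kJ/kg
eta = 0.1998 = 19.9831%

eta = 19.9831%


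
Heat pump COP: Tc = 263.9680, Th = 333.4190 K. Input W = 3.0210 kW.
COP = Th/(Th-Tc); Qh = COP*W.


COP = 333.4190 / 69.4510 = 4.8008
Qh = 4.8008 * 3.0210 = 14.5032 kW

COP = 4.8008, Qh = 14.5032 kW


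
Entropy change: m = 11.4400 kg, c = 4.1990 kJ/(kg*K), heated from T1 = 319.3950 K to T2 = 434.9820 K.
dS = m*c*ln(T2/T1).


T2/T1 = 1.3619
ln(T2/T1) = 0.3089
dS = 11.4400 * 4.1990 * 0.3089 = 14.8373 kJ/K

14.8373 kJ/K


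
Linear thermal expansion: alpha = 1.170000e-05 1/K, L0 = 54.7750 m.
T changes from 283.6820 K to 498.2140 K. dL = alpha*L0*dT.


dT = 214.5320 K
dL = 1.170000e-05 * 54.7750 * 214.5320 = 0.137487 m
L_final = 54.912487 m

dL = 0.137487 m


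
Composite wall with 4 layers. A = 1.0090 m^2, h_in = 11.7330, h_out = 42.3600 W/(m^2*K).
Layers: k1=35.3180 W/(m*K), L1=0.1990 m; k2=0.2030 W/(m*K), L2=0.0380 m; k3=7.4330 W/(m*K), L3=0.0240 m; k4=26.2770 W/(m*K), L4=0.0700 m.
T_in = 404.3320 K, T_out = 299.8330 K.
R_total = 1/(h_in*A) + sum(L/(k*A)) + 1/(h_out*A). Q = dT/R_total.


R_conv_in = 1/(11.7330*1.0090) = 0.0845
R_1 = 0.1990/(35.3180*1.0090) = 0.0056
R_2 = 0.0380/(0.2030*1.0090) = 0.1855
R_3 = 0.0240/(7.4330*1.0090) = 0.0032
R_4 = 0.0700/(26.2770*1.0090) = 0.0026
R_conv_out = 1/(42.3600*1.0090) = 0.0234
R_total = 0.3048 K/W
Q = 104.4990 / 0.3048 = 342.8299 W

R_total = 0.3048 K/W, Q = 342.8299 W


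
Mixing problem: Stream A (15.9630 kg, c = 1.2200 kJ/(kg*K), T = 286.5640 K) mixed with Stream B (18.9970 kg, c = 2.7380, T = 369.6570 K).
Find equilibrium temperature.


num = 24808.0539
den = 71.4886
Tf = 347.0209 K

347.0209 K


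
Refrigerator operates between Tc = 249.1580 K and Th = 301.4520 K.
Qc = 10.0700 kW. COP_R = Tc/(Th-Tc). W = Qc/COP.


COP = 249.1580 / 52.2940 = 4.7646
W = 10.0700 / 4.7646 = 2.1135 kW

COP = 4.7646, W = 2.1135 kW


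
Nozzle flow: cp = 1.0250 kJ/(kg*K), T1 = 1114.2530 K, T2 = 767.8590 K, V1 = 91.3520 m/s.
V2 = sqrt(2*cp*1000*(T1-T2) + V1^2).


dT = 346.3940 K
2*cp*1000*dT = 710107.7000
V1^2 = 8345.1879
V2 = sqrt(718452.8879) = 847.6160 m/s

847.6160 m/s


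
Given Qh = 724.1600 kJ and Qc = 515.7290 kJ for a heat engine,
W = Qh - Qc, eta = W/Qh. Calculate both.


W = 724.1600 - 515.7290 = 208.4310 kJ
eta = 208.4310 / 724.1600 = 0.2878 = 28.7825%

W = 208.4310 kJ, eta = 28.7825%


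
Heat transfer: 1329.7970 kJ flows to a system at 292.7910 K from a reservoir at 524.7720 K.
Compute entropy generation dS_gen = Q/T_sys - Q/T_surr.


dS_sys = 1329.7970/292.7910 = 4.5418 kJ/K
dS_surr = -1329.7970/524.7720 = -2.5340 kJ/K
dS_gen = 4.5418 - 2.5340 = 2.0077 kJ/K (irreversible)

dS_gen = 2.0077 kJ/K, irreversible


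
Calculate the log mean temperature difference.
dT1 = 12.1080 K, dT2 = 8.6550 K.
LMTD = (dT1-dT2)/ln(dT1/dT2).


dT1/dT2 = 1.3990
ln(dT1/dT2) = 0.3357
LMTD = 3.4530 / 0.3357 = 10.2851 K

10.2851 K


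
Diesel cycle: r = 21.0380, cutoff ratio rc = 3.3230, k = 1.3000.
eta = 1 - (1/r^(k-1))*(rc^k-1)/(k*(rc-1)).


r^(k-1) = 2.4940
rc^k = 4.7642
eta = 0.5002 = 50.0221%

50.0221%


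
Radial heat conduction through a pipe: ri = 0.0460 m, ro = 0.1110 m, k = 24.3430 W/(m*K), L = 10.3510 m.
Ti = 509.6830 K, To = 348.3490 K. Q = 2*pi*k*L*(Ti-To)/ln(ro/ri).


dT = 161.3340 K
ln(ro/ri) = 0.8809
Q = 2*pi*24.3430*10.3510*161.3340 / 0.8809 = 289962.0002 W

289962.0002 W


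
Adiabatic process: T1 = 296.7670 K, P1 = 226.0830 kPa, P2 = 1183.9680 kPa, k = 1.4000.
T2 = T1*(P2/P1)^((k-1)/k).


(k-1)/k = 0.2857
(P2/P1)^exp = 1.6049
T2 = 296.7670 * 1.6049 = 476.2827 K

476.2827 K


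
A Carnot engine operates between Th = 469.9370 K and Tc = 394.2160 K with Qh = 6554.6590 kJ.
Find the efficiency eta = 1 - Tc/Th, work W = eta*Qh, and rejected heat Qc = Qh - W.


eta = 1 - 394.2160/469.9370 = 0.1611
W = 0.1611 * 6554.6590 = 1056.1529 kJ
Qc = 6554.6590 - 1056.1529 = 5498.5061 kJ

eta = 16.1130%, W = 1056.1529 kJ, Qc = 5498.5061 kJ


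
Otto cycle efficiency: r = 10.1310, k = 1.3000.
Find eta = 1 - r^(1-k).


r^(k-1) = 2.0031
eta = 1 - 1/2.0031 = 0.5008 = 50.0766%

50.0766%


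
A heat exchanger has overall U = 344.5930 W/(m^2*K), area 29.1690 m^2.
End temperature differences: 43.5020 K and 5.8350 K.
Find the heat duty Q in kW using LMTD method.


LMTD = 18.7498 K
Q = 344.5930 * 29.1690 * 18.7498 = 188461.9354 W = 188.4619 kW

188.4619 kW


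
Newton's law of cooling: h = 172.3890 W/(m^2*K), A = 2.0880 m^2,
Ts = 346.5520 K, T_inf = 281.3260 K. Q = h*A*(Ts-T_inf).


dT = 65.2260 K
Q = 172.3890 * 2.0880 * 65.2260 = 23477.9834 W

23477.9834 W


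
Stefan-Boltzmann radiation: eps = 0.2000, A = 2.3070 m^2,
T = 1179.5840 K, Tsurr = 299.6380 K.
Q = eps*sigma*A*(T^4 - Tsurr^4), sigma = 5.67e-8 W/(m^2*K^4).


T^4 = 1.9360e+12
Tsurr^4 = 8.0610e+09
Q = 0.2000 * 5.67e-8 * 2.3070 * 1.9280e+12 = 50438.7280 W

50438.7280 W


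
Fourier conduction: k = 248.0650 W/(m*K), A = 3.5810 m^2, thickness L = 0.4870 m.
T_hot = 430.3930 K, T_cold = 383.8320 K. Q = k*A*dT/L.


dT = 46.5610 K
Q = 248.0650 * 3.5810 * 46.5610 / 0.4870 = 84930.3966 W

84930.3966 W


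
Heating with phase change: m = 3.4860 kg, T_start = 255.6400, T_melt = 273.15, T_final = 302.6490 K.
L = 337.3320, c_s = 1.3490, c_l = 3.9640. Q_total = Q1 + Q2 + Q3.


Q1 (sensible, solid) = 3.4860 * 1.3490 * 17.5100 = 82.3428 kJ
Q2 (latent) = 3.4860 * 337.3320 = 1175.9394 kJ
Q3 (sensible, liquid) = 3.4860 * 3.9640 * 29.4990 = 407.6320 kJ
Q_total = 1665.9142 kJ

1665.9142 kJ


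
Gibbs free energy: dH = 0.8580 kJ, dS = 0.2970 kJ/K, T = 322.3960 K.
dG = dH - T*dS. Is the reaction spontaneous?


T*dS = 322.3960 * 0.2970 = 95.7516 kJ
dG = 0.8580 - 95.7516 = -94.8936 kJ (spontaneous)

dG = -94.8936 kJ, spontaneous


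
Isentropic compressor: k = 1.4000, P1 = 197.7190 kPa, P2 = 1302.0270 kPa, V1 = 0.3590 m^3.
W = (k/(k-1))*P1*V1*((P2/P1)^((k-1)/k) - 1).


(k-1)/k = 0.2857
(P2/P1)^exp = 1.7135
W = 3.5000 * 197.7190 * 0.3590 * (1.7135 - 1) = 177.2512 kJ

177.2512 kJ


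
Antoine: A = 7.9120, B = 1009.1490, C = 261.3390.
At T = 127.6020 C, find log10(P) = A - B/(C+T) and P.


C+T = 388.9410
B/(C+T) = 2.5946
log10(P) = 7.9120 - 2.5946 = 5.3174
P = 10^5.3174 = 207679.2496 mmHg

207679.2496 mmHg


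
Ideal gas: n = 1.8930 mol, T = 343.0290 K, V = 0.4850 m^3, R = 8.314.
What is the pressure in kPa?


P = nRT/V = 1.8930 * 8.314 * 343.0290 / 0.4850
= 5398.7283 / 0.4850 = 11131.3986 Pa = 11.1314 kPa

11.1314 kPa


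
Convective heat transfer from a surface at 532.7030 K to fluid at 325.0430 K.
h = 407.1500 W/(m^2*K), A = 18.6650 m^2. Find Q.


dT = 207.6600 K
Q = 407.1500 * 18.6650 * 207.6600 = 1578102.7734 W

1578102.7734 W


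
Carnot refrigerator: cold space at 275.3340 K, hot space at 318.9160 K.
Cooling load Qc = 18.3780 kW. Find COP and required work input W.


COP = 275.3340 / 43.5820 = 6.3176
W = 18.3780 / 6.3176 = 2.9090 kW

COP = 6.3176, W = 2.9090 kW


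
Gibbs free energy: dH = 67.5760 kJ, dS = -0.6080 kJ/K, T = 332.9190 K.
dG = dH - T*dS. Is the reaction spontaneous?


T*dS = 332.9190 * -0.6080 = -202.4148 kJ
dG = 67.5760 + 202.4148 = 269.9908 kJ (non-spontaneous)

dG = 269.9908 kJ, non-spontaneous


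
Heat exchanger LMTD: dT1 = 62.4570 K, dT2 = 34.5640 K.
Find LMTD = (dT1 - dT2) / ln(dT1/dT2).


dT1/dT2 = 1.8070
ln(dT1/dT2) = 0.5917
LMTD = 27.8930 / 0.5917 = 47.1432 K

47.1432 K


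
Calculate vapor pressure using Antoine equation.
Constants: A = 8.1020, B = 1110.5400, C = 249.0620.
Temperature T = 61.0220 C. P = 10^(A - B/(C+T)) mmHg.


C+T = 310.0840
B/(C+T) = 3.5814
log10(P) = 8.1020 - 3.5814 = 4.5206
P = 10^4.5206 = 33157.6201 mmHg

33157.6201 mmHg


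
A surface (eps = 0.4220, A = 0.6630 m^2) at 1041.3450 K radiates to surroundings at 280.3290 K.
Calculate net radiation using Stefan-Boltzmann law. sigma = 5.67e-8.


T^4 = 1.1759e+12
Tsurr^4 = 6.1755e+09
Q = 0.4220 * 5.67e-8 * 0.6630 * 1.1697e+12 = 18556.7032 W

18556.7032 W


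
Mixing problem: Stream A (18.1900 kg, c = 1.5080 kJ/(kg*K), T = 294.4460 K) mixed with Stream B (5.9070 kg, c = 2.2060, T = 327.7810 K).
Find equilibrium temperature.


num = 12348.0693
den = 40.4614
Tf = 305.1818 K

305.1818 K


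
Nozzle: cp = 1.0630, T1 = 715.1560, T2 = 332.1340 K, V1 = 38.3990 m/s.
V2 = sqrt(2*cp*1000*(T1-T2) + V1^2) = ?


dT = 383.0220 K
2*cp*1000*dT = 814304.7720
V1^2 = 1474.4832
V2 = sqrt(815779.2552) = 903.2050 m/s

903.2050 m/s


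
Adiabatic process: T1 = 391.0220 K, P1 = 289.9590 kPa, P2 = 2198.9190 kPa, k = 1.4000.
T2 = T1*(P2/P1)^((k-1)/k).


(k-1)/k = 0.2857
(P2/P1)^exp = 1.7840
T2 = 391.0220 * 1.7840 = 697.5790 K

697.5790 K


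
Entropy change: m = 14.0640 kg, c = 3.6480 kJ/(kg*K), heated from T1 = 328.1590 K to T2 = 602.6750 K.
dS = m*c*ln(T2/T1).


T2/T1 = 1.8365
ln(T2/T1) = 0.6079
dS = 14.0640 * 3.6480 * 0.6079 = 31.1876 kJ/K

31.1876 kJ/K


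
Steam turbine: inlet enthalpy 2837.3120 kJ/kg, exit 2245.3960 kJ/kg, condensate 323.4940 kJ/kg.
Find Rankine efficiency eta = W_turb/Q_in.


W = 591.9160 kJ/kg
Q_in = 2513.8180 kJ/kg
eta = 0.2355 = 23.5465%

eta = 23.5465%


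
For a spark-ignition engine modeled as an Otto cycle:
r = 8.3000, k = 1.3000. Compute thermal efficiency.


r^(k-1) = 1.8868
eta = 1 - 1/1.8868 = 0.4700 = 46.9999%

46.9999%


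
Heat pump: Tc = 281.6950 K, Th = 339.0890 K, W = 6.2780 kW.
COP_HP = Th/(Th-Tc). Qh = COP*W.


COP = 339.0890 / 57.3940 = 5.9081
Qh = 5.9081 * 6.2780 = 37.0910 kW

COP = 5.9081, Qh = 37.0910 kW


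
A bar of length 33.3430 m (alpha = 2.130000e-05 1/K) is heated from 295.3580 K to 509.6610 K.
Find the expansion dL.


dT = 214.3030 K
dL = 2.130000e-05 * 33.3430 * 214.3030 = 0.152199 m
L_final = 33.495199 m

dL = 0.152199 m


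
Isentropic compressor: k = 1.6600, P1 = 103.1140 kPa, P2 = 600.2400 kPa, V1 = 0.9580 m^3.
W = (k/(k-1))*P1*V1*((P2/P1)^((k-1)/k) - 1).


(k-1)/k = 0.3976
(P2/P1)^exp = 2.0145
W = 2.5152 * 103.1140 * 0.9580 * (2.0145 - 1) = 252.0484 kJ

252.0484 kJ


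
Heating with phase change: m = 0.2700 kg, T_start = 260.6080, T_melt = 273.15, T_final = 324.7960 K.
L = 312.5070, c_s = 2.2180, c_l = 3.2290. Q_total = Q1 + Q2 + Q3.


Q1 (sensible, solid) = 0.2700 * 2.2180 * 12.5420 = 7.5109 kJ
Q2 (latent) = 0.2700 * 312.5070 = 84.3769 kJ
Q3 (sensible, liquid) = 0.2700 * 3.2290 * 51.6460 = 45.0265 kJ
Q_total = 136.9143 kJ

136.9143 kJ


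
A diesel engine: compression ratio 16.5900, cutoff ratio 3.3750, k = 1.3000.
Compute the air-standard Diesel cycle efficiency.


r^(k-1) = 2.3225
rc^k = 4.8613
eta = 0.4615 = 46.1511%

46.1511%


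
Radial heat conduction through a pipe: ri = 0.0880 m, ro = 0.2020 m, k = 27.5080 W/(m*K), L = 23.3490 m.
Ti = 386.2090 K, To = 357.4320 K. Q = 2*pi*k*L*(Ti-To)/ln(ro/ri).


dT = 28.7770 K
ln(ro/ri) = 0.8309
Q = 2*pi*27.5080*23.3490*28.7770 / 0.8309 = 139761.5748 W

139761.5748 W


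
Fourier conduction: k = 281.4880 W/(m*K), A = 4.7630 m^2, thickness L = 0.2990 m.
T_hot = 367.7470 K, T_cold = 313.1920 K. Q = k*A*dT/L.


dT = 54.5550 K
Q = 281.4880 * 4.7630 * 54.5550 / 0.2990 = 244626.6898 W

244626.6898 W


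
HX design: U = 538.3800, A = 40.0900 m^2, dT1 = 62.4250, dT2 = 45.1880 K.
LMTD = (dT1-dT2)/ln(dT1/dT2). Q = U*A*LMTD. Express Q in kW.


LMTD = 53.3432 K
Q = 538.3800 * 40.0900 * 53.3432 = 1151340.1099 W = 1151.3401 kW

1151.3401 kW


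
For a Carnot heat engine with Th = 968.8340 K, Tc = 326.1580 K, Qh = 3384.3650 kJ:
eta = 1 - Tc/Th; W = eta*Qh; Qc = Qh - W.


eta = 1 - 326.1580/968.8340 = 0.6633
W = 0.6633 * 3384.3650 = 2245.0184 kJ
Qc = 3384.3650 - 2245.0184 = 1139.3466 kJ

eta = 66.3350%, W = 2245.0184 kJ, Qc = 1139.3466 kJ


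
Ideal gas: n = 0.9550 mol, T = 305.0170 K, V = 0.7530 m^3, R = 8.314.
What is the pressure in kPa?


P = nRT/V = 0.9550 * 8.314 * 305.0170 / 0.7530
= 2421.7953 / 0.7530 = 3216.1957 Pa = 3.2162 kPa

3.2162 kPa


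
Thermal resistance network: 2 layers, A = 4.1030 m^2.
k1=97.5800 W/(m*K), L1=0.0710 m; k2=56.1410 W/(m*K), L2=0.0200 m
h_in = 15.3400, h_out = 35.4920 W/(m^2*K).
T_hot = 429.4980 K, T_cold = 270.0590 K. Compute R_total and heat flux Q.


R_conv_in = 1/(15.3400*4.1030) = 0.0159
R_1 = 0.0710/(97.5800*4.1030) = 0.0002
R_2 = 0.0200/(56.1410*4.1030) = 8.6826e-05
R_conv_out = 1/(35.4920*4.1030) = 0.0069
R_total = 0.0230 K/W
Q = 159.4390 / 0.0230 = 6926.3126 W

R_total = 0.0230 K/W, Q = 6926.3126 W


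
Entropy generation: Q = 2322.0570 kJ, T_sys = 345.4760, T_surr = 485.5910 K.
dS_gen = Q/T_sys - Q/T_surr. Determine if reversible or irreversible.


dS_sys = 2322.0570/345.4760 = 6.7213 kJ/K
dS_surr = -2322.0570/485.5910 = -4.7819 kJ/K
dS_gen = 6.7213 - 4.7819 = 1.9394 kJ/K (irreversible)

dS_gen = 1.9394 kJ/K, irreversible


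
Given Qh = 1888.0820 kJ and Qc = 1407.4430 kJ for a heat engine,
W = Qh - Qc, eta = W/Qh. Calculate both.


W = 1888.0820 - 1407.4430 = 480.6390 kJ
eta = 480.6390 / 1888.0820 = 0.2546 = 25.4565%

W = 480.6390 kJ, eta = 25.4565%


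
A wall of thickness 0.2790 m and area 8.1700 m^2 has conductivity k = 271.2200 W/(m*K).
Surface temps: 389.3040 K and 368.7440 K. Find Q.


dT = 20.5600 K
Q = 271.2200 * 8.1700 * 20.5600 / 0.2790 = 163291.1604 W

163291.1604 W


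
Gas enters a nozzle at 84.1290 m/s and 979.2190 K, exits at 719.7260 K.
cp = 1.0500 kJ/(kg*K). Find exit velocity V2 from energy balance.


dT = 259.4930 K
2*cp*1000*dT = 544935.3000
V1^2 = 7077.6886
V2 = sqrt(552012.9886) = 742.9758 m/s

742.9758 m/s


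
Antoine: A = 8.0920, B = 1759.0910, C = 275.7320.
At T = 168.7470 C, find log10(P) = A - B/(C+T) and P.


C+T = 444.4790
B/(C+T) = 3.9576
log10(P) = 8.0920 - 3.9576 = 4.1344
P = 10^4.1344 = 13625.5160 mmHg

13625.5160 mmHg


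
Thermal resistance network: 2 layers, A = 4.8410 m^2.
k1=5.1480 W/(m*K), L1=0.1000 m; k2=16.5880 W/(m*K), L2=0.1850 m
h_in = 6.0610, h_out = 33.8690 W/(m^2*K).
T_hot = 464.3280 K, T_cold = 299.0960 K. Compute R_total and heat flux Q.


R_conv_in = 1/(6.0610*4.8410) = 0.0341
R_1 = 0.1000/(5.1480*4.8410) = 0.0040
R_2 = 0.1850/(16.5880*4.8410) = 0.0023
R_conv_out = 1/(33.8690*4.8410) = 0.0061
R_total = 0.0465 K/W
Q = 165.2320 / 0.0465 = 3553.5980 W

R_total = 0.0465 K/W, Q = 3553.5980 W


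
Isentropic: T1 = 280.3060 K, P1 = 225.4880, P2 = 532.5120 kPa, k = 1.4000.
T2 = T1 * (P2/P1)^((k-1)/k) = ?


(k-1)/k = 0.2857
(P2/P1)^exp = 1.2783
T2 = 280.3060 * 1.2783 = 358.3131 K

358.3131 K


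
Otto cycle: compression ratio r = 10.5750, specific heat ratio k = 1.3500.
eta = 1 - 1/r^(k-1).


r^(k-1) = 2.2830
eta = 1 - 1/2.2830 = 0.5620 = 56.1972%

56.1972%


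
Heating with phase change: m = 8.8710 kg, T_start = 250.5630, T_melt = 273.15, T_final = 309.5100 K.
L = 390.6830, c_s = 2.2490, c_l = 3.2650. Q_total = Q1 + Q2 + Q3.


Q1 (sensible, solid) = 8.8710 * 2.2490 * 22.5870 = 450.6305 kJ
Q2 (latent) = 8.8710 * 390.6830 = 3465.7489 kJ
Q3 (sensible, liquid) = 8.8710 * 3.2650 * 36.3600 = 1053.1243 kJ
Q_total = 4969.5037 kJ

4969.5037 kJ


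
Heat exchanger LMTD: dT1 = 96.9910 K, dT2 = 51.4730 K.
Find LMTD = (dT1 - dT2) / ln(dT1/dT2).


dT1/dT2 = 1.8843
ln(dT1/dT2) = 0.6336
LMTD = 45.5180 / 0.6336 = 71.8447 K

71.8447 K


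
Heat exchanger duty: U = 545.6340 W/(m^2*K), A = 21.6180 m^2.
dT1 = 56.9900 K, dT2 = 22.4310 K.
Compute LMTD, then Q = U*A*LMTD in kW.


LMTD = 37.0633 K
Q = 545.6340 * 21.6180 * 37.0633 = 437180.7081 W = 437.1807 kW

437.1807 kW


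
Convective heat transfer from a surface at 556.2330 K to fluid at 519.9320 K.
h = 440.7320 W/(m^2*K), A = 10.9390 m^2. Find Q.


dT = 36.3010 K
Q = 440.7320 * 10.9390 * 36.3010 = 175013.1959 W

175013.1959 W


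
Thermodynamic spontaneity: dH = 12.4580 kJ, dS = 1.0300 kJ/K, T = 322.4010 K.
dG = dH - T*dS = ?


T*dS = 322.4010 * 1.0300 = 332.0730 kJ
dG = 12.4580 - 332.0730 = -319.6150 kJ (spontaneous)

dG = -319.6150 kJ, spontaneous


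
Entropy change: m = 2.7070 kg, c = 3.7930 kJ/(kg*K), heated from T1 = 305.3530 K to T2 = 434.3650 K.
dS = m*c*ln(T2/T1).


T2/T1 = 1.4225
ln(T2/T1) = 0.3524
dS = 2.7070 * 3.7930 * 0.3524 = 3.6185 kJ/K

3.6185 kJ/K


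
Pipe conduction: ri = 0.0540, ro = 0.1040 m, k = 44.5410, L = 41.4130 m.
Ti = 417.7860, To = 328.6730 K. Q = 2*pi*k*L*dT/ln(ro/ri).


dT = 89.1130 K
ln(ro/ri) = 0.6554
Q = 2*pi*44.5410*41.4130*89.1130 / 0.6554 = 1575820.0091 W

1575820.0091 W


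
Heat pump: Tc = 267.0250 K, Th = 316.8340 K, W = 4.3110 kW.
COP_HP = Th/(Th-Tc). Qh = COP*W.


COP = 316.8340 / 49.8090 = 6.3610
Qh = 6.3610 * 4.3110 = 27.4222 kW

COP = 6.3610, Qh = 27.4222 kW


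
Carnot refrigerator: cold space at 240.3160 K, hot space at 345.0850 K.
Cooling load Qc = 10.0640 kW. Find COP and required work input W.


COP = 240.3160 / 104.7690 = 2.2938
W = 10.0640 / 2.2938 = 4.3875 kW

COP = 2.2938, W = 4.3875 kW


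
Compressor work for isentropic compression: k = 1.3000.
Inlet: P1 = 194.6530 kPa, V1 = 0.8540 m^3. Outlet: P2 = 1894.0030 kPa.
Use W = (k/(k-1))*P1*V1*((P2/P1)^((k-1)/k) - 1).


(k-1)/k = 0.2308
(P2/P1)^exp = 1.6905
W = 4.3333 * 194.6530 * 0.8540 * (1.6905 - 1) = 497.4336 kJ

497.4336 kJ


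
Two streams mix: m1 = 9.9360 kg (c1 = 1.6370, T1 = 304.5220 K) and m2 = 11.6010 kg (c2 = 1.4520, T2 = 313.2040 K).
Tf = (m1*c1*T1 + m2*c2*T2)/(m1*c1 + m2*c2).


num = 10228.9334
den = 33.1099
Tf = 308.9390 K

308.9390 K


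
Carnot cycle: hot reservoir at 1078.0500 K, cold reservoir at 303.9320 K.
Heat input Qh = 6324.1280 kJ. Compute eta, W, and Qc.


eta = 1 - 303.9320/1078.0500 = 0.7181
W = 0.7181 * 6324.1280 = 4541.1821 kJ
Qc = 6324.1280 - 4541.1821 = 1782.9459 kJ

eta = 71.8072%, W = 4541.1821 kJ, Qc = 1782.9459 kJ


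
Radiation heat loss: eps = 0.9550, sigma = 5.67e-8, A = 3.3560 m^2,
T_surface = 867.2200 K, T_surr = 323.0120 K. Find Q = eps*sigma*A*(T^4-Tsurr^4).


T^4 = 5.6561e+11
Tsurr^4 = 1.0886e+10
Q = 0.9550 * 5.67e-8 * 3.3560 * 5.5472e+11 = 100805.7436 W

100805.7436 W


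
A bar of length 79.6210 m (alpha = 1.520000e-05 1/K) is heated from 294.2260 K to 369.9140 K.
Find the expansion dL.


dT = 75.6880 K
dL = 1.520000e-05 * 79.6210 * 75.6880 = 0.091601 m
L_final = 79.712601 m

dL = 0.091601 m


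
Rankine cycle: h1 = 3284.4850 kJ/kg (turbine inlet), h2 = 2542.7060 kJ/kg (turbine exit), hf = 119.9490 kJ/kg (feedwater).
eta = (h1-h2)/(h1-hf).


W = 741.7790 kJ/kg
Q_in = 3164.5360 kJ/kg
eta = 0.2344 = 23.4404%

eta = 23.4404%


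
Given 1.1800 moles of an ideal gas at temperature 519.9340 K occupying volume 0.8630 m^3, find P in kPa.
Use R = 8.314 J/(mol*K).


P = nRT/V = 1.1800 * 8.314 * 519.9340 / 0.8630
= 5100.8229 / 0.8630 = 5910.5712 Pa = 5.9106 kPa

5.9106 kPa


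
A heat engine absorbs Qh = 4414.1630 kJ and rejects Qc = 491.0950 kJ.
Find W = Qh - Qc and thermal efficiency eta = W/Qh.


W = 4414.1630 - 491.0950 = 3923.0680 kJ
eta = 3923.0680 / 4414.1630 = 0.8887 = 88.8746%

W = 3923.0680 kJ, eta = 88.8746%


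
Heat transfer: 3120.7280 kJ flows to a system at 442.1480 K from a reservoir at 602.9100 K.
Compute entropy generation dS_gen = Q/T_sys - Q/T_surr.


dS_sys = 3120.7280/442.1480 = 7.0581 kJ/K
dS_surr = -3120.7280/602.9100 = -5.1761 kJ/K
dS_gen = 7.0581 - 5.1761 = 1.8820 kJ/K (irreversible)

dS_gen = 1.8820 kJ/K, irreversible


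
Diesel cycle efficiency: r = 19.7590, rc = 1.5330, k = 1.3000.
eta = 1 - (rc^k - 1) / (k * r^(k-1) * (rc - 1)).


r^(k-1) = 2.4475
rc^k = 1.7426
eta = 0.5621 = 56.2103%

56.2103%


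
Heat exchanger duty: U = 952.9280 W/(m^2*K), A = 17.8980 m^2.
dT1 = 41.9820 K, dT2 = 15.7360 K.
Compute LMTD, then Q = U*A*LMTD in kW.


LMTD = 26.7464 K
Q = 952.9280 * 17.8980 * 26.7464 = 456173.8638 W = 456.1739 kW

456.1739 kW


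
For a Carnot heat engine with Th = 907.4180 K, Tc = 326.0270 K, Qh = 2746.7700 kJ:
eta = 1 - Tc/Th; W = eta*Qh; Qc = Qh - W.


eta = 1 - 326.0270/907.4180 = 0.6407
W = 0.6407 * 2746.7700 = 1759.8806 kJ
Qc = 2746.7700 - 1759.8806 = 986.8894 kJ

eta = 64.0709%, W = 1759.8806 kJ, Qc = 986.8894 kJ


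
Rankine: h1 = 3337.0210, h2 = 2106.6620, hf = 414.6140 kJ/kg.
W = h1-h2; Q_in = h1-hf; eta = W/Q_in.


W = 1230.3590 kJ/kg
Q_in = 2922.4070 kJ/kg
eta = 0.4210 = 42.1009%

eta = 42.1009%


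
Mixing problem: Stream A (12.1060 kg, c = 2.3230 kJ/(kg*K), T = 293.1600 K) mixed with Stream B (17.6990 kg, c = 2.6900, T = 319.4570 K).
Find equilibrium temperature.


num = 23453.7621
den = 75.7325
Tf = 309.6920 K

309.6920 K


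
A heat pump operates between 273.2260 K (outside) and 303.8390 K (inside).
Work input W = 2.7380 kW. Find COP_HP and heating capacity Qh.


COP = 303.8390 / 30.6130 = 9.9252
Qh = 9.9252 * 2.7380 = 27.1751 kW

COP = 9.9252, Qh = 27.1751 kW


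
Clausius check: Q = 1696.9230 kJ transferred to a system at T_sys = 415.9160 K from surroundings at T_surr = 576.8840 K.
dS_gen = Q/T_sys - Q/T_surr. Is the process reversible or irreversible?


dS_sys = 1696.9230/415.9160 = 4.0800 kJ/K
dS_surr = -1696.9230/576.8840 = -2.9415 kJ/K
dS_gen = 4.0800 - 2.9415 = 1.1384 kJ/K (irreversible)

dS_gen = 1.1384 kJ/K, irreversible


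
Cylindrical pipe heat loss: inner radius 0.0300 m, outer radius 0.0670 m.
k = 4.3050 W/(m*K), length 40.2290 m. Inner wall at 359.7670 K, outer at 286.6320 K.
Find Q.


dT = 73.1350 K
ln(ro/ri) = 0.8035
Q = 2*pi*4.3050*40.2290*73.1350 / 0.8035 = 99045.3794 W

99045.3794 W


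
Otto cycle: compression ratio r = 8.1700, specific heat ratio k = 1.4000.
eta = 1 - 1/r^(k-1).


r^(k-1) = 2.3168
eta = 1 - 1/2.3168 = 0.5684 = 56.8370%

56.8370%


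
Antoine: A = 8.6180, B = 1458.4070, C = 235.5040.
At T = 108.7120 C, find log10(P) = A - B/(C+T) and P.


C+T = 344.2160
B/(C+T) = 4.2369
log10(P) = 8.6180 - 4.2369 = 4.3811
P = 10^4.3811 = 24049.4497 mmHg

24049.4497 mmHg


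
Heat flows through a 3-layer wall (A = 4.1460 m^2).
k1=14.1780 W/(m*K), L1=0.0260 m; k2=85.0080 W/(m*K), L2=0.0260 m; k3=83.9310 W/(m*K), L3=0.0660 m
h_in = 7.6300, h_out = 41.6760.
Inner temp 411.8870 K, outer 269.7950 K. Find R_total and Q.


R_conv_in = 1/(7.6300*4.1460) = 0.0316
R_1 = 0.0260/(14.1780*4.1460) = 0.0004
R_2 = 0.0260/(85.0080*4.1460) = 7.3771e-05
R_3 = 0.0660/(83.9310*4.1460) = 0.0002
R_conv_out = 1/(41.6760*4.1460) = 0.0058
R_total = 0.0381 K/W
Q = 142.0920 / 0.0381 = 3728.9846 W

R_total = 0.0381 K/W, Q = 3728.9846 W
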